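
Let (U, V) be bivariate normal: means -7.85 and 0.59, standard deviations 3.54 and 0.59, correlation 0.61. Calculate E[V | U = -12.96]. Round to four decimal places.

0.0705

The regression of V on U has slope ρ·σ_V/σ_U and passes through (μ_U, μ_V).
E[V | U=-12.96] = 0.59 + (0.61)·(0.59/3.54)·(-12.96 − (-7.85)) = 0.59 + (0.10167)·(-5.11) = 0.0705.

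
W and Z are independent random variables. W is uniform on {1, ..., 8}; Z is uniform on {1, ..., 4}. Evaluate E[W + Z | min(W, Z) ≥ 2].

P(min(W, Z) ≥ 2) = 21/32.
Summing (W+Z)·P(x,y) over outcomes with min(W, Z) ≥ 2 gives 21/4.
E[W + Z | min(W, Z) ≥ 2] = (21/4) / (21/32) = 8.

8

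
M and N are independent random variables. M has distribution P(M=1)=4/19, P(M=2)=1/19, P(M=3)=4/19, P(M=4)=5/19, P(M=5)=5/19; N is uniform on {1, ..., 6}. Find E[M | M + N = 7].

63/19

P(M + N = 7) = 1/6.
Summing M·P(x,y) over outcomes with M + N = 7 gives 21/38.
E[M | M + N = 7] = (21/38) / (1/6) = 63/19.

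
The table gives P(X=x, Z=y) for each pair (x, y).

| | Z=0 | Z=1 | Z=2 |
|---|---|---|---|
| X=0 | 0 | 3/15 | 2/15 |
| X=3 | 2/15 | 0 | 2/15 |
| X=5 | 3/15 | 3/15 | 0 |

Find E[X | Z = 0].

21/5

P(Z = 0) = 1/3.
Σ X·P over the event = 3·(2/15) + 5·(3/15) = 7/5.
E[X | Z = 0] = (7/5) / (1/3) = 21/5.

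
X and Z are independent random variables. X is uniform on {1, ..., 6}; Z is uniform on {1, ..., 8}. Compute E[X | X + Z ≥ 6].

74/19

P(X + Z ≥ 6) = 19/24.
Summing X·P(x,y) over outcomes with X + Z ≥ 6 gives 37/12.
E[X | X + Z ≥ 6] = (37/12) / (19/24) = 74/19.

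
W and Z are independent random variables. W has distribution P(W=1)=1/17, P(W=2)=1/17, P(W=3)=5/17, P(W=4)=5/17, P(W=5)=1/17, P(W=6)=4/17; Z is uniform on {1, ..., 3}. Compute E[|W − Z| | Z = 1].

P(Z = 1) = 1/3.
Summing |W−Z|·P(x,y) over outcomes with Z = 1 gives 50/51.
E[|W − Z| | Z = 1] = (50/51) / (1/3) = 50/17.

50/17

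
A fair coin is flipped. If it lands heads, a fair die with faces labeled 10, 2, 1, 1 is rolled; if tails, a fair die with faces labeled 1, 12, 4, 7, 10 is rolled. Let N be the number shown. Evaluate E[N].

103/20

E[N | heads] = (10+2+1+1)/4 = 7/2.
E[N | tails] = (1+12+4+7+10)/5 = 34/5.
E[N] = (1/2)·(7/2) + (1/2)·(34/5) = 103/20.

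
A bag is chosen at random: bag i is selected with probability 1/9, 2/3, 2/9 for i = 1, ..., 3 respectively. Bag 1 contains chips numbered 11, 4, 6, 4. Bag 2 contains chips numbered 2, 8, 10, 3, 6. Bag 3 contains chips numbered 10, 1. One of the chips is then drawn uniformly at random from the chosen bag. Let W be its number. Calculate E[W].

347/60

E[W | bag 1] = (11+4+6+4)/4 = 25/4.
E[W | bag 2] = (2+8+10+3+6)/5 = 29/5.
E[W | bag 3] = (10+1)/2 = 11/2.
By the law of total expectation,
E[W] = (1/9)·(25/4) + (2/3)·(29/5) + (2/9)·(11/2) = 347/60.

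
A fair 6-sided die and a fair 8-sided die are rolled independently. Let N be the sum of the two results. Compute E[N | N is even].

8

P(N is even) = 1/2.
Σ over the event: 2·1/48 + 4·1/16 + 6·5/48 + 8·1/8 + 10·5/48 + 12·1/16 + 14·1/48 = 4.
E[N | N is even] = (4) / (1/2) = 8.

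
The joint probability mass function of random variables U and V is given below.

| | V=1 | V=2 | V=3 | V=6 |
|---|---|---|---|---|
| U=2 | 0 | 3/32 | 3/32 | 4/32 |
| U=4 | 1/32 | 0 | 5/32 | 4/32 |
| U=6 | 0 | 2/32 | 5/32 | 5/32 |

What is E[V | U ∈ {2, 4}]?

79/20

P(U ∈ {2, 4}) = 5/8.
Σ V·P over the event = 2·(3/32) + 3·(3/32) + 6·(4/32) + 1·(1/32) + 3·(5/32) + 6·(4/32) = 79/32.
E[V | U ∈ {2, 4}] = (79/32) / (5/8) = 79/20.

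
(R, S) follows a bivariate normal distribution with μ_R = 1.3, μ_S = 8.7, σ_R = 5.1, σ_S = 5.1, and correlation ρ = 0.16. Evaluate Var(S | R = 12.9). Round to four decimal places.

25.3441

Var(S | R=x) = (1 − ρ²)·σ_S².
Var(S | R=12.9) = (5.1)²·(1 − (0.16)²) = 26.01·0.9744 = 25.3441.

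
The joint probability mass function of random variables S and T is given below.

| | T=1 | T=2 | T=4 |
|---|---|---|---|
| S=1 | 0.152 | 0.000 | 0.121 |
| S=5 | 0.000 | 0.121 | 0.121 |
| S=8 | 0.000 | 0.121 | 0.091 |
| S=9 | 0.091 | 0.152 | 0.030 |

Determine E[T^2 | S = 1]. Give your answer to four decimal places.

7.6484

P(S = 1) = 0.273.
Summing T^2·P(S=x,T=y) over the conditioning event gives 2.088.
E[T^2 | S = 1] = (2.088) / (0.273) = 7.6484.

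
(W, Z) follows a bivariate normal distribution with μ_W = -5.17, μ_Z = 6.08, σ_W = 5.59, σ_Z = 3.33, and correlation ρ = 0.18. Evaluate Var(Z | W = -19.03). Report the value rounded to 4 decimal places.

10.7296

Var(Z | W=x) = (1 − ρ²)·σ_Z².
Var(Z | W=-19.03) = (3.33)²·(1 − (0.18)²) = 11.0889·0.9676 = 10.7296.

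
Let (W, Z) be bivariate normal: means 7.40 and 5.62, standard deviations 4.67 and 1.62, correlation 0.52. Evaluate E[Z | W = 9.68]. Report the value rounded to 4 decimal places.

6.0313

E[Z | W=x] = μ_Z + ρ(σ_Z/σ_W)(x − μ_W) for jointly normal variables.
E[Z | W=9.68] = 5.62 + (0.52)·(1.62/4.67)·(9.68 − (7.40)) = 5.62 + (0.18039)·(2.28) = 6.0313.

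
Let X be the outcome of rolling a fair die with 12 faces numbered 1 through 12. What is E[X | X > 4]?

Given X > 4, X is equally likely to be any of {5, 6, 7, 8, 9, 10, 11, 12}.
E[X | X > 4] = (5 + 6 + 7 + 8 + 9 + 10 + 11 + 12) / 8 = 17/2.

17/2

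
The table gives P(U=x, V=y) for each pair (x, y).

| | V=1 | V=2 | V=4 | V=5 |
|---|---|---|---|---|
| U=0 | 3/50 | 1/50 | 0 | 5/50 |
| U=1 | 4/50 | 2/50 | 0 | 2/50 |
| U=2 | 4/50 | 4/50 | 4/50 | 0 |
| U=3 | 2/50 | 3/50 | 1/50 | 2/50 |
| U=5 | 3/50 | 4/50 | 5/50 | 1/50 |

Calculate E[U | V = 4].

P(V = 4) = 1/5.
Summing U·P(U=x,V=y) over the conditioning event gives 18/25.
E[U | V = 4] = (18/25) / (1/5) = 18/5.

18/5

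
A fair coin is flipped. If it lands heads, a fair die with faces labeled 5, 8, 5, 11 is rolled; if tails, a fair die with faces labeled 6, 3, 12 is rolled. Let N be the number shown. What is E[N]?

E[N | heads] = (5+8+5+11)/4 = 29/4.
E[N | tails] = (6+3+12)/3 = 7.
By the law of total expectation,
E[N] = (1/2)·(29/4) + (1/2)·(7) = 57/8.

57/8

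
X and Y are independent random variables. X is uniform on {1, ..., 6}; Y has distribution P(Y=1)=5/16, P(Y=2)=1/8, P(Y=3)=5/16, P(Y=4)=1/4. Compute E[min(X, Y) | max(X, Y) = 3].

39/22

P(max(X, Y) = 3) = 11/48.
Summing min(X,Y)·P(x,y) over outcomes with max(X, Y) = 3 gives 13/32.
E[min(X, Y) | max(X, Y) = 3] = (13/32) / (11/48) = 39/22.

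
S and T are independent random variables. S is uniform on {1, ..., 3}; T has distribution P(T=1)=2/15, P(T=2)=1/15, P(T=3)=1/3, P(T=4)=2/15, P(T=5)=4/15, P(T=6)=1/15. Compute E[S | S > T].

13/5

P(S > T) = 1/9.
Summing S·P(x,y) over outcomes with S > T gives 13/45.
E[S | S > T] = (13/45) / (1/9) = 13/5.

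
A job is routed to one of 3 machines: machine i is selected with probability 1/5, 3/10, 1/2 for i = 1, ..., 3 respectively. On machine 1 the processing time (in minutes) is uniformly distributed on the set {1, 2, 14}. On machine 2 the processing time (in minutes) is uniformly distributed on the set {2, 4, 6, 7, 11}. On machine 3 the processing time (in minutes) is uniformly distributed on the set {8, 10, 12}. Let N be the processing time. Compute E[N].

119/15

E[N | machine 1] = (1+2+14)/3 = 17/3.
E[N | machine 2] = (2+4+6+7+11)/5 = 6.
E[N | machine 3] = (8+10+12)/3 = 10.
By the law of total expectation,
E[N] = (1/5)·(17/3) + (3/10)·(6) + (1/2)·(10) = 119/15.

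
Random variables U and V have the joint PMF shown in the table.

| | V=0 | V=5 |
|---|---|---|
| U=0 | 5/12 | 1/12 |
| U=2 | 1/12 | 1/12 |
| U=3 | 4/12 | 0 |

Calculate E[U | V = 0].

P(V = 0) = 5/6.
Σ U·P over the event = 0·(5/12) + 2·(1/12) + 3·(4/12) = 7/6.
E[U | V = 0] = (7/6) / (5/6) = 7/5.

7/5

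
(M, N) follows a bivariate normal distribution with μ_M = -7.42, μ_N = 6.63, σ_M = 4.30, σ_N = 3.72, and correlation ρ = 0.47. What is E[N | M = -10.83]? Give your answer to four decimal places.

5.2435

The regression of N on M has slope ρ·σ_N/σ_M and passes through (μ_M, μ_N).
E[N | M=-10.83] = 6.63 + (0.47)·(3.72/4.30)·(-10.83 − (-7.42)) = 6.63 + (0.4066)·(-3.41) = 5.2435.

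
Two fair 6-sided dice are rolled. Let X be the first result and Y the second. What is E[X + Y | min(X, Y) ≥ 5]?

11

Outcomes with min(X, Y) ≥ 5: (5,5), (5,6), (6,5), (6,6), each with probability 1/36.
E[X + Y | min(X, Y) ≥ 5] = (10 + 11 + 11 + 12) / 4 = 11.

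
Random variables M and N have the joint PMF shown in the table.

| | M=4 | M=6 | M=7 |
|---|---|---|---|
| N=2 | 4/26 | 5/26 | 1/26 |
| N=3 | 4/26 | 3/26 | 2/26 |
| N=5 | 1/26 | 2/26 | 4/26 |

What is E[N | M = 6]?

P(M = 6) = 5/13.
Σ N·P over the event = 2·(5/26) + 3·(3/26) + 5·(2/26) = 29/26.
E[N | M = 6] = (29/26) / (5/13) = 29/10.

29/10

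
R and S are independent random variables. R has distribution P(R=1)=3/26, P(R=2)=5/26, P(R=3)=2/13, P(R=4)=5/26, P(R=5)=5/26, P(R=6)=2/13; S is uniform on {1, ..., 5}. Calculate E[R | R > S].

P(R > S) = 34/65.
Summing R·P(x,y) over outcomes with R > S gives 157/65.
E[R | R > S] = (157/65) / (34/65) = 157/34.

157/34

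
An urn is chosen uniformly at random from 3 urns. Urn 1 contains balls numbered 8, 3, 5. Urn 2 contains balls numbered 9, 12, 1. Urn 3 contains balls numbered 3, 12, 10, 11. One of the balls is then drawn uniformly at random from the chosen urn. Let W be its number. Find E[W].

E[W | urn 1] = (8+3+5)/3 = 16/3.
E[W | urn 2] = (9+12+1)/3 = 22/3.
E[W | urn 3] = (3+12+10+11)/4 = 9.
By the law of total expectation,
E[W] = (1/3)·(16/3) + (1/3)·(22/3) + (1/3)·(9) = 65/9.

65/9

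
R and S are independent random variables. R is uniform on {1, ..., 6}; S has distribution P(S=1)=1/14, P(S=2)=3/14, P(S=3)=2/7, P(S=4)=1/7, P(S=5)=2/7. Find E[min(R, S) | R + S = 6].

27/14

P(R + S = 6) = 1/6.
Summing min(R,S)·P(x,y) over outcomes with R + S = 6 gives 9/28.
E[min(R, S) | R + S = 6] = (9/28) / (1/6) = 27/14.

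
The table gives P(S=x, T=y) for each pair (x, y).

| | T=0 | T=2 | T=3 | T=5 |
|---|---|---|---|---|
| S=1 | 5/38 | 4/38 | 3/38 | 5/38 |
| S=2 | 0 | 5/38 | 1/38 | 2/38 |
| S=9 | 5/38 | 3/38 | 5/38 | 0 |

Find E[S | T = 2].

P(T = 2) = 6/19.
Σ S·P over the event = 1·(4/38) + 2·(5/38) + 9·(3/38) = 41/38.
E[S | T = 2] = (41/38) / (6/19) = 41/12.

41/12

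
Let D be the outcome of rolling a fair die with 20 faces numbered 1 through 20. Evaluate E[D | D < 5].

5/2

Given D < 5, D is equally likely to be any of {1, 2, 3, 4}.
E[D | D < 5] = (1 + 2 + 3 + 4) / 4 = 5/2.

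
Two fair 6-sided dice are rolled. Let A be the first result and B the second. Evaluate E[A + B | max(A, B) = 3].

24/5

Outcomes with max(A, B) = 3: (1,3), (2,3), (3,1), (3,2), (3,3), each with probability 1/36.
E[A + B | max(A, B) = 3] = (4 + 5 + 4 + 5 + 6) / 5 = 24/5.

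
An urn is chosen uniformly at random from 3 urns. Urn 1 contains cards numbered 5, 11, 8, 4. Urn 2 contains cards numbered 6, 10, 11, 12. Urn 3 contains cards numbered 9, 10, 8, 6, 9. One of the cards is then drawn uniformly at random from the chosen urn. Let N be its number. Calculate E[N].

E[N | urn 1] = (5+11+8+4)/4 = 7.
E[N | urn 2] = (6+10+11+12)/4 = 39/4.
E[N | urn 3] = (9+10+8+6+9)/5 = 42/5.
By the law of total expectation,
E[N] = (1/3)·(7) + (1/3)·(39/4) + (1/3)·(42/5) = 503/60.

503/60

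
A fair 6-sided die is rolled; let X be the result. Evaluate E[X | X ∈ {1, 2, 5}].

P(X ∈ {1, 2, 5}) = 1/2.
Σ over the event: 1·1/6 + 2·1/6 + 5·1/6 = 4/3.
E[X | X ∈ {1, 2, 5}] = (4/3) / (1/2) = 8/3.

8/3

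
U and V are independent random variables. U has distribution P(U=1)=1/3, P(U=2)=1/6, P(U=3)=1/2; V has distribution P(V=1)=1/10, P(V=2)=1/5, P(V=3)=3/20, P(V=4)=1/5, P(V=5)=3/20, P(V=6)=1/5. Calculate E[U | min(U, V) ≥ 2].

11/4

P(min(U, V) ≥ 2) = 3/5.
Summing U·P(x,y) over outcomes with min(U, V) ≥ 2 gives 33/20.
E[U | min(U, V) ≥ 2] = (33/20) / (3/5) = 11/4.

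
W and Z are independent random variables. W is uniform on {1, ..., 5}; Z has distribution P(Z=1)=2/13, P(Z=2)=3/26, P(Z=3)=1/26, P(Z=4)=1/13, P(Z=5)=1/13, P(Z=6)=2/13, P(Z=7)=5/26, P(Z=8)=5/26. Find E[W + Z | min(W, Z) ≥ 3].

P(min(W, Z) ≥ 3) = 57/130.
Summing (W+Z)·P(x,y) over outcomes with min(W, Z) ≥ 3 gives 294/65.
E[W + Z | min(W, Z) ≥ 3] = (294/65) / (57/130) = 196/19.

196/19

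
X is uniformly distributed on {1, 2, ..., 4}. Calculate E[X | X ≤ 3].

2

Given X ≤ 3, X is equally likely to be any of {1, 2, 3}.
E[X | X ≤ 3] = (1 + 2 + 3) / 3 = 2.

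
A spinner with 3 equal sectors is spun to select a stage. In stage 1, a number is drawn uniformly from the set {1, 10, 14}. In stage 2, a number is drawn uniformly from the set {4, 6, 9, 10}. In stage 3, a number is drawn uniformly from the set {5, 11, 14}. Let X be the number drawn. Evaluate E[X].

E[X | stage 1] = (1+10+14)/3 = 25/3.
E[X | stage 2] = (4+6+9+10)/4 = 29/4.
E[X | stage 3] = (5+11+14)/3 = 10.
By the law of total expectation,
E[X] = (1/3)·(25/3) + (1/3)·(29/4) + (1/3)·(10) = 307/36.

307/36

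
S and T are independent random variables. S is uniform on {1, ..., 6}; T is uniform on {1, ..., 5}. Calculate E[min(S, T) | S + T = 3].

1

Outcomes with S + T = 3: (1,2), (2,1), each with probability 1/30.
E[min(S, T) | S + T = 3] = (1 + 1) / 2 = 1.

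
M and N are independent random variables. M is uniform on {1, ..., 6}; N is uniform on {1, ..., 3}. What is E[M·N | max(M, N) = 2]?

8/3

Outcomes with max(M, N) = 2: (1,2), (2,1), (2,2), each with probability 1/18.
E[M·N | max(M, N) = 2] = (2 + 2 + 4) / 3 = 8/3.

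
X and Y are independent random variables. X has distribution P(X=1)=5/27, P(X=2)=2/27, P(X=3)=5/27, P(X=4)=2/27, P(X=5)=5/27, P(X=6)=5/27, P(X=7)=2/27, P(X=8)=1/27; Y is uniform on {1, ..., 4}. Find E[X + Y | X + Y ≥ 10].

125/12

P(X + Y ≥ 10) = 1/9.
Summing (X+Y)·P(x,y) over outcomes with X + Y ≥ 10 gives 125/108.
E[X + Y | X + Y ≥ 10] = (125/108) / (1/9) = 125/12.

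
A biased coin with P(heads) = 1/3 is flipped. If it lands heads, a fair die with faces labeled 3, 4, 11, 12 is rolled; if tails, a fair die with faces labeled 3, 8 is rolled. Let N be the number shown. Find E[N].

E[N | heads] = (3+4+11+12)/4 = 15/2.
E[N | tails] = (3+8)/2 = 11/2.
E[N] = (1/3)·(15/2) + (2/3)·(11/2) = 37/6.

37/6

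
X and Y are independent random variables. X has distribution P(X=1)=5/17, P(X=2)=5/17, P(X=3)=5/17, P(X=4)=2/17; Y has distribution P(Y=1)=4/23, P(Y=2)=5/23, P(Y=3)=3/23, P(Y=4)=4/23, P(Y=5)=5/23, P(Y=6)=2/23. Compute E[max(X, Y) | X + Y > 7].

P(X + Y > 7) = 67/391.
Summing max(X,Y)·P(x,y) over outcomes with X + Y > 7 gives 351/391.
E[max(X, Y) | X + Y > 7] = (351/391) / (67/391) = 351/67.

351/67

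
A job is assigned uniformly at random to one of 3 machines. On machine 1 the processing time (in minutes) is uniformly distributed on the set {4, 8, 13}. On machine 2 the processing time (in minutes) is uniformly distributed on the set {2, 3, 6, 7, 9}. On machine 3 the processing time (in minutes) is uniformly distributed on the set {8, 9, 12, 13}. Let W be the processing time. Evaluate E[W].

727/90

E[W | machine 1] = (4+8+13)/3 = 25/3.
E[W | machine 2] = (2+3+6+7+9)/5 = 27/5.
E[W | machine 3] = (8+9+12+13)/4 = 21/2.
E[W] = (1/3)·(25/3) + (1/3)·(27/5) + (1/3)·(21/2) = 727/90.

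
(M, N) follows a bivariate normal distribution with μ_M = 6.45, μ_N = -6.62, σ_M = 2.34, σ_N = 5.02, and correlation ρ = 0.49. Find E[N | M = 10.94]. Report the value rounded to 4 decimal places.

-1.9001

E[N | M=x] = μ_N + ρ(σ_N/σ_M)(x − μ_M) for jointly normal variables.
E[N | M=10.94] = -6.62 + (0.49)·(5.02/2.34)·(10.94 − (6.45)) = -6.62 + (1.0512)·(4.49) = -1.9001.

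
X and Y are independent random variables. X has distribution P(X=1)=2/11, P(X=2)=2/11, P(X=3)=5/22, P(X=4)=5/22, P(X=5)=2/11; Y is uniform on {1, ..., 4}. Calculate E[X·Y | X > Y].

P(X > Y) = 45/88.
Summing XY·P(x,y) over outcomes with X > Y gives 373/88.
E[X·Y | X > Y] = (373/88) / (45/88) = 373/45.

373/45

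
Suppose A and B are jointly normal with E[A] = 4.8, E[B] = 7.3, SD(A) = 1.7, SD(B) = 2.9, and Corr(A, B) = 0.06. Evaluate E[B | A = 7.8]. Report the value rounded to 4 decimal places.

7.6071

For a bivariate normal, E[B | A=x] = μ_B + ρ·(σ_B/σ_A)·(x − μ_A).
E[B | A=7.8] = 7.3 + (0.06)·(2.9/1.7)·(7.8 − (4.8)) = 7.3 + (0.10235)·(3) = 7.6071.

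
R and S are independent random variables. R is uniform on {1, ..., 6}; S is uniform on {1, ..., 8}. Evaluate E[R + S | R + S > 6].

314/33

P(R + S > 6) = 11/16.
Summing (R+S)·P(x,y) over outcomes with R + S > 6 gives 157/24.
E[R + S | R + S > 6] = (157/24) / (11/16) = 314/33.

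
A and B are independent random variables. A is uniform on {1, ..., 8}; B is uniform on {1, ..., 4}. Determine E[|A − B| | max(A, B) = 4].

P(max(A, B) = 4) = 7/32.
Summing |A−B|·P(x,y) over outcomes with max(A, B) = 4 gives 3/8.
E[|A − B| | max(A, B) = 4] = (3/8) / (7/32) = 12/7.

12/7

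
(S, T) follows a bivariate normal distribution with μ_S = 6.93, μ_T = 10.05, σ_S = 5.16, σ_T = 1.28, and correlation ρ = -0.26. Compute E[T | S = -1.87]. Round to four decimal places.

E[T | S=x] = μ_T + ρ(σ_T/σ_S)(x − μ_S) for jointly normal variables.
E[T | S=-1.87] = 10.05 + (-0.26)·(1.28/5.16)·(-1.87 − (6.93)) = 10.05 + (-0.064496)·(-8.8) = 10.6176.

10.6176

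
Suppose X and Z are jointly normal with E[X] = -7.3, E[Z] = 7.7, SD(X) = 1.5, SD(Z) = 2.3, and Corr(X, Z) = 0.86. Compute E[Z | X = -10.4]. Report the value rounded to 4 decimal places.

The regression of Z on X has slope ρ·σ_Z/σ_X and passes through (μ_X, μ_Z).
E[Z | X=-10.4] = 7.7 + (0.86)·(2.3/1.5)·(-10.4 − (-7.3)) = 7.7 + (1.31867)·(-3.1) = 3.6121.

3.6121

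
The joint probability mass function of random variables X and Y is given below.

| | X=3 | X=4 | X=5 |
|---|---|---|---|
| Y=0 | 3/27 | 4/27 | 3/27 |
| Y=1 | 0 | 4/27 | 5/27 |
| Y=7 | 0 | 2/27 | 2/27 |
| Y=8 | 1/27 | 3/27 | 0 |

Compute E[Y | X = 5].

19/10

P(X = 5) = 10/27.
Σ Y·P over the event = 0·(3/27) + 1·(5/27) + 7·(2/27) = 19/27.
E[Y | X = 5] = (19/27) / (10/27) = 19/10.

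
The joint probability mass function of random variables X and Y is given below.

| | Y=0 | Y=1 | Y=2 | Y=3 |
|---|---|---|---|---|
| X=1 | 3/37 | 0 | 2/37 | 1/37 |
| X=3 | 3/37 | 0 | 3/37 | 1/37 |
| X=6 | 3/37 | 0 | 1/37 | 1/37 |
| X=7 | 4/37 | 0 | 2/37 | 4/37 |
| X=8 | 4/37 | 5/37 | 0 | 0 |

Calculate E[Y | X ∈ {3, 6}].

P(X ∈ {3, 6}) = 12/37.
Summing Y·P(X=x,Y=y) over the conditioning event gives 14/37.
E[Y | X ∈ {3, 6}] = (14/37) / (12/37) = 7/6.

7/6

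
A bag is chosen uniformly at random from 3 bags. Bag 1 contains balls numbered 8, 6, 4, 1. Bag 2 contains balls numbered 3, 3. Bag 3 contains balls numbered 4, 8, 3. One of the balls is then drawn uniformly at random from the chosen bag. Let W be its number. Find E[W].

17/4

E[W | bag 1] = (8+6+4+1)/4 = 19/4.
E[W | bag 2] = (3+3)/2 = 3.
E[W | bag 3] = (4+8+3)/3 = 5.
By the law of total expectation,
E[W] = (1/3)·(19/4) + (1/3)·(3) + (1/3)·(5) = 17/4.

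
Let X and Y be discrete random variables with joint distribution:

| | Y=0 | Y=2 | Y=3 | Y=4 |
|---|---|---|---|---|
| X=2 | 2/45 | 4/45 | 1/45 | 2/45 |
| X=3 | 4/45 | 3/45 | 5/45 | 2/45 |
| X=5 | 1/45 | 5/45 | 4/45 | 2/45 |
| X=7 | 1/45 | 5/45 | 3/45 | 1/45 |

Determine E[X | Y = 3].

58/13

P(Y = 3) = 13/45.
Σ X·P over the event = 2·(1/45) + 3·(5/45) + 5·(4/45) + 7·(3/45) = 58/45.
E[X | Y = 3] = (58/45) / (13/45) = 58/13.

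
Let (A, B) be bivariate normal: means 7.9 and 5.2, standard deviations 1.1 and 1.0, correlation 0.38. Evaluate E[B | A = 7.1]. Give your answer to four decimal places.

The regression of B on A has slope ρ·σ_B/σ_A and passes through (μ_A, μ_B).
E[B | A=7.1] = 5.2 + (0.38)·(1.0/1.1)·(7.1 − (7.9)) = 5.2 + (0.34545)·(-0.8) = 4.9236.

4.9236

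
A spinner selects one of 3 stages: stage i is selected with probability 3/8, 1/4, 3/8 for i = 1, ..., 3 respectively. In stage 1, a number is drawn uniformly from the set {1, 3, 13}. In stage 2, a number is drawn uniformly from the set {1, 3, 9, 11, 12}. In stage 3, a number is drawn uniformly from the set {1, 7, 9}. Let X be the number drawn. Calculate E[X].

121/20

E[X | stage 1] = (1+3+13)/3 = 17/3.
E[X | stage 2] = (1+3+9+11+12)/5 = 36/5.
E[X | stage 3] = (1+7+9)/3 = 17/3.
E[X] = (3/8)·(17/3) + (1/4)·(36/5) + (3/8)·(17/3) = 121/20.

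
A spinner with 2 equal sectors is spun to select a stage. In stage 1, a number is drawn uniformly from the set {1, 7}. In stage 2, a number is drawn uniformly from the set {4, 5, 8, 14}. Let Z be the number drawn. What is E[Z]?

E[Z | stage 1] = (1+7)/2 = 4.
E[Z | stage 2] = (4+5+8+14)/4 = 31/4.
E[Z] = (1/2)·(4) + (1/2)·(31/4) = 47/8.

47/8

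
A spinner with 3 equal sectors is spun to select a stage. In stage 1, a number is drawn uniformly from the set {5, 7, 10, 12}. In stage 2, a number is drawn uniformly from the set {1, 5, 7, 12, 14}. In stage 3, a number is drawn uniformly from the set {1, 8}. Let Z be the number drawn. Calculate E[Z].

E[Z | stage 1] = (5+7+10+12)/4 = 17/2.
E[Z | stage 2] = (1+5+7+12+14)/5 = 39/5.
E[Z | stage 3] = (1+8)/2 = 9/2.
By the law of total expectation,
E[Z] = (1/3)·(17/2) + (1/3)·(39/5) + (1/3)·(9/2) = 104/15.

104/15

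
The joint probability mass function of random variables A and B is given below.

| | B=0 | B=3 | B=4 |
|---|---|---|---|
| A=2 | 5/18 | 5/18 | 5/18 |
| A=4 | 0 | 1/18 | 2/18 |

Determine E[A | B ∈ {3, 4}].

P(B ∈ {3, 4}) = 13/18.
Σ A·P over the event = 2·(5/18) + 2·(5/18) + 4·(1/18) + 4·(2/18) = 16/9.
E[A | B ∈ {3, 4}] = (16/9) / (13/18) = 32/13.

32/13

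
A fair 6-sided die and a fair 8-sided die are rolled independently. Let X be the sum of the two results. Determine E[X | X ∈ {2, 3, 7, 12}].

P(X ∈ {2, 3, 7, 12}) = 1/4.
Σ over the event: 2·1/48 + 3·1/24 + 7·1/8 + 12·1/16 = 43/24.
E[X | X ∈ {2, 3, 7, 12}] = (43/24) / (1/4) = 43/6.

43/6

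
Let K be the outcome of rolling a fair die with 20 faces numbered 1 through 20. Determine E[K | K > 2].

P(K > 2) = 9/10.
E[K | K > 2] = (207/20) / (9/10) = 23/2.

23/2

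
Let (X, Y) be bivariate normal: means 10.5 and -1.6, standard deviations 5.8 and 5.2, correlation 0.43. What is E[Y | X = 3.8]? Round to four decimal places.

-4.1830

The regression of Y on X has slope ρ·σ_Y/σ_X and passes through (μ_X, μ_Y).
E[Y | X=3.8] = -1.6 + (0.43)·(5.2/5.8)·(3.8 − (10.5)) = -1.6 + (0.38552)·(-6.7) = -4.1830.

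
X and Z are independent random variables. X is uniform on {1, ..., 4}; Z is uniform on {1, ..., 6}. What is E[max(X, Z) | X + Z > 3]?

P(X + Z > 3) = 7/8.
Summing max(X,Z)·P(x,y) over outcomes with X + Z > 3 gives 89/24.
E[max(X, Z) | X + Z > 3] = (89/24) / (7/8) = 89/21.

89/21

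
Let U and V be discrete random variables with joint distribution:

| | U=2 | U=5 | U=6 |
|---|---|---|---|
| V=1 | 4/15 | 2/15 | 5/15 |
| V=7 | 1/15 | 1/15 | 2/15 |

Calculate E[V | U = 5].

3

P(U = 5) = 1/5.
Σ V·P over the event = 1·(2/15) + 7·(1/15) = 3/5.
E[V | U = 5] = (3/5) / (1/5) = 3.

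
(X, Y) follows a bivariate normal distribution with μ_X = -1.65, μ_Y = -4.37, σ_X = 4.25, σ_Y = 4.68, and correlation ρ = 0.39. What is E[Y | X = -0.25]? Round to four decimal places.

-3.7688

For a bivariate normal, E[Y | X=x] = μ_Y + ρ·(σ_Y/σ_X)·(x − μ_X).
E[Y | X=-0.25] = -4.37 + (0.39)·(4.68/4.25)·(-0.25 − (-1.65)) = -4.37 + (0.42946)·(1.4) = -3.7688.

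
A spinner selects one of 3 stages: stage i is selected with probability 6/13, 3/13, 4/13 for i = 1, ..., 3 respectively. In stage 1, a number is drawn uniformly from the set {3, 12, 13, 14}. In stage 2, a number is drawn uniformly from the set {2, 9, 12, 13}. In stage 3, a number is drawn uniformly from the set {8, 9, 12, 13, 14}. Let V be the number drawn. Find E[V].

E[V | stage 1] = (3+12+13+14)/4 = 21/2.
E[V | stage 2] = (2+9+12+13)/4 = 9.
E[V | stage 3] = (8+9+12+13+14)/5 = 56/5.
By the law of total expectation,
E[V] = (6/13)·(21/2) + (3/13)·(9) + (4/13)·(56/5) = 674/65.

674/65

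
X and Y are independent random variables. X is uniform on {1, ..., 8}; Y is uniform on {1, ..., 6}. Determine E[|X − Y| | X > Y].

83/27

P(X > Y) = 9/16.
Summing |X−Y|·P(x,y) over outcomes with X > Y gives 83/48.
E[|X − Y| | X > Y] = (83/48) / (9/16) = 83/27.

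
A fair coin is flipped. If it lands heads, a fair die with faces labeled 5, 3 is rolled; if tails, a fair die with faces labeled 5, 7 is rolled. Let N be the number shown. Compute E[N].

5

E[N | heads] = (5+3)/2 = 4.
E[N | tails] = (5+7)/2 = 6.
By the law of total expectation,
E[N] = (1/2)·(4) + (1/2)·(6) = 5.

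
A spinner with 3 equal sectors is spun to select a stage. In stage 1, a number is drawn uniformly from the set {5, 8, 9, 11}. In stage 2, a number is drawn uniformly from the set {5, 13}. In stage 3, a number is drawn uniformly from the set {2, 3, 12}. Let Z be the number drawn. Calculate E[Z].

275/36

E[Z | stage 1] = (5+8+9+11)/4 = 33/4.
E[Z | stage 2] = (5+13)/2 = 9.
E[Z | stage 3] = (2+3+12)/3 = 17/3.
E[Z] = (1/3)·(33/4) + (1/3)·(9) + (1/3)·(17/3) = 275/36.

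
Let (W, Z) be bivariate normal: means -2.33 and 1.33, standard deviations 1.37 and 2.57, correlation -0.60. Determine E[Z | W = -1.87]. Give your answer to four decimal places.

The regression of Z on W has slope ρ·σ_Z/σ_W and passes through (μ_W, μ_Z).
E[Z | W=-1.87] = 1.33 + (-0.60)·(2.57/1.37)·(-1.87 − (-2.33)) = 1.33 + (-1.12555)·(0.46) = 0.8122.

0.8122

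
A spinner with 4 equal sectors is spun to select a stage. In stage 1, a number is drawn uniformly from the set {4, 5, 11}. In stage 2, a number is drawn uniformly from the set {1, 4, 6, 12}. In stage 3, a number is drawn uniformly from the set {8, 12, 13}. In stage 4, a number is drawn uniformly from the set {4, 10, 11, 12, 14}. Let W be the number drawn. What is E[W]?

E[W | stage 1] = (4+5+11)/3 = 20/3.
E[W | stage 2] = (1+4+6+12)/4 = 23/4.
E[W | stage 3] = (8+12+13)/3 = 11.
E[W | stage 4] = (4+10+11+12+14)/5 = 51/5.
E[W] = (1/4)·(20/3) + (1/4)·(23/4) + (1/4)·(11) + (1/4)·(51/5) = 2017/240.

2017/240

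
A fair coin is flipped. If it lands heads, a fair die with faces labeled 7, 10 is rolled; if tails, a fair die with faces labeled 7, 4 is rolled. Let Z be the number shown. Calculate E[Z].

E[Z | heads] = (7+10)/2 = 17/2.
E[Z | tails] = (7+4)/2 = 11/2.
By the law of total expectation,
E[Z] = (1/2)·(17/2) + (1/2)·(11/2) = 7.

7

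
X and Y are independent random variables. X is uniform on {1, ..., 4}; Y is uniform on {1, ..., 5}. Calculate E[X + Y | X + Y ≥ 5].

P(X + Y ≥ 5) = 7/10.
Summing (X+Y)·P(x,y) over outcomes with X + Y ≥ 5 gives 9/2.
E[X + Y | X + Y ≥ 5] = (9/2) / (7/10) = 45/7.

45/7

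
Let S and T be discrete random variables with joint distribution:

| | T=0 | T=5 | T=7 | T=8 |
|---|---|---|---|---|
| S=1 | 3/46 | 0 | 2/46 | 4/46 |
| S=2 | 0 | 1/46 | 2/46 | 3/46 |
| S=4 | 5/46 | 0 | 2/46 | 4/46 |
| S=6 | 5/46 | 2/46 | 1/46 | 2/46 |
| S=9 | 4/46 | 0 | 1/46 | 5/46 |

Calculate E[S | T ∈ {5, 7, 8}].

126/29

P(T ∈ {5, 7, 8}) = 29/46.
Summing S·P(S=x,T=y) over the conditioning event gives 63/23.
E[S | T ∈ {5, 7, 8}] = (63/23) / (29/46) = 126/29.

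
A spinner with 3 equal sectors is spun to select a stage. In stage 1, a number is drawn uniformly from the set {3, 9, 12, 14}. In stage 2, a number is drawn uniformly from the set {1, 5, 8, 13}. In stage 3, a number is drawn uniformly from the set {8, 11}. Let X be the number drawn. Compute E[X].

103/12

E[X | stage 1] = (3+9+12+14)/4 = 19/2.
E[X | stage 2] = (1+5+8+13)/4 = 27/4.
E[X | stage 3] = (8+11)/2 = 19/2.
E[X] = (1/3)·(19/2) + (1/3)·(27/4) + (1/3)·(19/2) = 103/12.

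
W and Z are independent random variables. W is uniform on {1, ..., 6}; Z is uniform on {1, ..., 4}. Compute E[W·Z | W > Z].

145/14

P(W > Z) = 7/12.
Summing WZ·P(x,y) over outcomes with W > Z gives 145/24.
E[W·Z | W > Z] = (145/24) / (7/12) = 145/14.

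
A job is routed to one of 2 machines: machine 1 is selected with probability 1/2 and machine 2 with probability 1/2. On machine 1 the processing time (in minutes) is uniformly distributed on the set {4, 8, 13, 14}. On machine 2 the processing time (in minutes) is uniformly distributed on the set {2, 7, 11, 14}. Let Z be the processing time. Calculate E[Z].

E[Z | machine 1] = (4+8+13+14)/4 = 39/4.
E[Z | machine 2] = (2+7+11+14)/4 = 17/2.
By the law of total expectation,
E[Z] = (1/2)·(39/4) + (1/2)·(17/2) = 73/8.

73/8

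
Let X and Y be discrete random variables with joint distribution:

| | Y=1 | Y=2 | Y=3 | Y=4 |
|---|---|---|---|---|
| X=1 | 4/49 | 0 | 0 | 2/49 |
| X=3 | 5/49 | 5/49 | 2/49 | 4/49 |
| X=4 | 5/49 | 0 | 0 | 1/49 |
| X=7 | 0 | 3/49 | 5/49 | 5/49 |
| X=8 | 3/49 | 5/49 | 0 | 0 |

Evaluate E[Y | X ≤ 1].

P(X ≤ 1) = 6/49.
Σ Y·P over the event = 1·(4/49) + 4·(2/49) = 12/49.
E[Y | X ≤ 1] = (12/49) / (6/49) = 2.

2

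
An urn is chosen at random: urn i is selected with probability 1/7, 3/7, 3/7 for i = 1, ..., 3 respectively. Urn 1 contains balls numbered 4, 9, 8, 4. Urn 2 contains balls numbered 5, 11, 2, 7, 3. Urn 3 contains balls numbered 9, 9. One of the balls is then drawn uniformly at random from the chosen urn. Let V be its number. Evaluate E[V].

143/20

E[V | urn 1] = (4+9+8+4)/4 = 25/4.
E[V | urn 2] = (5+11+2+7+3)/5 = 28/5.
E[V | urn 3] = (9+9)/2 = 9.
E[V] = (1/7)·(25/4) + (3/7)·(28/5) + (3/7)·(9) = 143/20.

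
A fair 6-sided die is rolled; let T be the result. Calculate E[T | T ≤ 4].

Given T ≤ 4, T is equally likely to be any of {1, 2, 3, 4}.
E[T | T ≤ 4] = (1 + 2 + 3 + 4) / 4 = 5/2.

5/2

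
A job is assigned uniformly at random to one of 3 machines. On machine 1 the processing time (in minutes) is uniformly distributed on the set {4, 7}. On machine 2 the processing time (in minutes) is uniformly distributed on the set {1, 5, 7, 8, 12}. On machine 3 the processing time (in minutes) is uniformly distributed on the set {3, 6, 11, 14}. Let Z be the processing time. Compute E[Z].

E[Z | machine 1] = (4+7)/2 = 11/2.
E[Z | machine 2] = (1+5+7+8+12)/5 = 33/5.
E[Z | machine 3] = (3+6+11+14)/4 = 17/2.
By the law of total expectation,
E[Z] = (1/3)·(11/2) + (1/3)·(33/5) + (1/3)·(17/2) = 103/15.

103/15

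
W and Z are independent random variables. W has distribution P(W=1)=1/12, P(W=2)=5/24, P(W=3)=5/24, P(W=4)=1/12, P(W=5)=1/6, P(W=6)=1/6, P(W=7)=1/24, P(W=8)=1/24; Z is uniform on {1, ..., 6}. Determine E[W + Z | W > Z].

P(W > Z) = 23/48.
Summing (W+Z)·P(x,y) over outcomes with W > Z gives 11/3.
E[W + Z | W > Z] = (11/3) / (23/48) = 176/23.

176/23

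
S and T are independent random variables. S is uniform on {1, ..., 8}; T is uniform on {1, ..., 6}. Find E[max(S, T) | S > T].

P(S > T) = 9/16.
Summing max(S,T)·P(x,y) over outcomes with S > T gives 10/3.
E[max(S, T) | S > T] = (10/3) / (9/16) = 160/27.

160/27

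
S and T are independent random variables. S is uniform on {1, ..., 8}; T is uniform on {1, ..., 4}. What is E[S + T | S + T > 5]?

P(S + T > 5) = 11/16.
Summing (S+T)·P(x,y) over outcomes with S + T > 5 gives 23/4.
E[S + T | S + T > 5] = (23/4) / (11/16) = 92/11.

92/11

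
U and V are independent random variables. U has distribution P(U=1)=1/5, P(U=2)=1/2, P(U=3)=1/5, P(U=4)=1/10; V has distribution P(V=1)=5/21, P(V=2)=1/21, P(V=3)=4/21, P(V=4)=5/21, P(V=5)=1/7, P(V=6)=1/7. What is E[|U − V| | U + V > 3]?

P(U + V > 3) = 173/210.
Summing |U−V|·P(x,y) over outcomes with U + V > 3 gives 367/210.
E[|U − V| | U + V > 3] = (367/210) / (173/210) = 367/173.

367/173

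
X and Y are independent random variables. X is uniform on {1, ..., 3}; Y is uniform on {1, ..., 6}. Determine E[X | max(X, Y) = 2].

5/3

Outcomes with max(X, Y) = 2: (1,2), (2,1), (2,2), each with probability 1/18.
E[X | max(X, Y) = 2] = (1 + 2 + 2) / 3 = 5/3.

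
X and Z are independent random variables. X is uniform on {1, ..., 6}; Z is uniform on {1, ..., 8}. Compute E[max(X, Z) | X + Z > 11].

P(X + Z > 11) = 1/8.
Summing max(X,Z)·P(x,y) over outcomes with X + Z > 11 gives 11/12.
E[max(X, Z) | X + Z > 11] = (11/12) / (1/8) = 22/3.

22/3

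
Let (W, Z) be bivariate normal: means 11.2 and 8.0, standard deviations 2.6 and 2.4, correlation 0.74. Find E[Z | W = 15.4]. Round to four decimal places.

E[Z | W=x] = μ_Z + ρ(σ_Z/σ_W)(x − μ_W) for jointly normal variables.
E[Z | W=15.4] = 8.0 + (0.74)·(2.4/2.6)·(15.4 − (11.2)) = 8.0 + (0.68308)·(4.2) = 10.8689.

10.8689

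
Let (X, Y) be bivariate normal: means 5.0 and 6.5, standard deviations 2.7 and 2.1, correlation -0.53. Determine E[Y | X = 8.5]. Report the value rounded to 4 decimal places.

E[Y | X=x] = μ_Y + ρ(σ_Y/σ_X)(x − μ_X) for jointly normal variables.
E[Y | X=8.5] = 6.5 + (-0.53)·(2.1/2.7)·(8.5 − (5.0)) = 6.5 + (-0.41222)·(3.5) = 5.0572.

5.0572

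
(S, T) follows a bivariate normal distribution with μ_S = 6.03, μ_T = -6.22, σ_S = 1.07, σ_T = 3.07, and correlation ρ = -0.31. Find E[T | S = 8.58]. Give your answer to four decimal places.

-8.4881

The regression of T on S has slope ρ·σ_T/σ_S and passes through (μ_S, μ_T).
E[T | S=8.58] = -6.22 + (-0.31)·(3.07/1.07)·(8.58 − (6.03)) = -6.22 + (-0.88944)·(2.55) = -8.4881.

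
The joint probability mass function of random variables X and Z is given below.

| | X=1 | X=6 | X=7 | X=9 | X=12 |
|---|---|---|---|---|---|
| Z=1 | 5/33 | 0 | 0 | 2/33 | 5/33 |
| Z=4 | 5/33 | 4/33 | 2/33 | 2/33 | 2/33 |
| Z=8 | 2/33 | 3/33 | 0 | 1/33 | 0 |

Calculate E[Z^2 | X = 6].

256/7

P(X = 6) = 7/33.
Σ Z^2·P over the event = 16·(4/33) + 64·(3/33) = 256/33.
E[Z^2 | X = 6] = (256/33) / (7/33) = 256/7.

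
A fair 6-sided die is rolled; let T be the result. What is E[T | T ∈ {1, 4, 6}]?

11/3

P(T ∈ {1, 4, 6}) = 1/2.
Σ over the event: 1·1/6 + 4·1/6 + 6·1/6 = 11/6.
E[T | T ∈ {1, 4, 6}] = (11/6) / (1/2) = 11/3.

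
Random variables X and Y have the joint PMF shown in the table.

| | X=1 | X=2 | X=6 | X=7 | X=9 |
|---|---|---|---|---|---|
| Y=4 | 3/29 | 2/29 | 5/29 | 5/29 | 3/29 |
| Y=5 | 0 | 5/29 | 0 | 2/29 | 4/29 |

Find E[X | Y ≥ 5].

60/11

P(Y ≥ 5) = 11/29.
Σ X·P over the event = 2·(5/29) + 7·(2/29) + 9·(4/29) = 60/29.
E[X | Y ≥ 5] = (60/29) / (11/29) = 60/11.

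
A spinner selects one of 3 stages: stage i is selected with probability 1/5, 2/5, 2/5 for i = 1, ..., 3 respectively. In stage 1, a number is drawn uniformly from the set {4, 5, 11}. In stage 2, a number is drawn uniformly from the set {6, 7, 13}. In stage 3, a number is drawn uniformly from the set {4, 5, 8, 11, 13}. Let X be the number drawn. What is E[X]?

E[X | stage 1] = (4+5+11)/3 = 20/3.
E[X | stage 2] = (6+7+13)/3 = 26/3.
E[X | stage 3] = (4+5+8+11+13)/5 = 41/5.
E[X] = (1/5)·(20/3) + (2/5)·(26/3) + (2/5)·(41/5) = 202/25.

202/25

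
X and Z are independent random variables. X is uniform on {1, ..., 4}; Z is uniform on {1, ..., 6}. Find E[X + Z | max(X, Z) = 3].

Outcomes with max(X, Z) = 3: (1,3), (2,3), (3,1), (3,2), (3,3), each with probability 1/24.
E[X + Z | max(X, Z) = 3] = (4 + 5 + 4 + 5 + 6) / 5 = 24/5.

24/5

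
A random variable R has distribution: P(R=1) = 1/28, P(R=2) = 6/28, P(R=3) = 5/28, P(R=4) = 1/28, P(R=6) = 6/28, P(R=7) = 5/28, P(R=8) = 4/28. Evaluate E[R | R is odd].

P(R is odd) = 11/28.
Σ over the event: 1·1/28 + 3·5/28 + 7·5/28 = 51/28.
E[R | R is odd] = (51/28) / (11/28) = 51/11.

51/11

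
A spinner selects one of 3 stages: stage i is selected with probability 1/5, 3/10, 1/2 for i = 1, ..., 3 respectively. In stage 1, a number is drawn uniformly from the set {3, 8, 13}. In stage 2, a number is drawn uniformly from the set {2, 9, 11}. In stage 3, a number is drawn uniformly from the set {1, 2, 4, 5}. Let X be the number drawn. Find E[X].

53/10

E[X | stage 1] = (3+8+13)/3 = 8.
E[X | stage 2] = (2+9+11)/3 = 22/3.
E[X | stage 3] = (1+2+4+5)/4 = 3.
By the law of total expectation,
E[X] = (1/5)·(8) + (3/10)·(22/3) + (1/2)·(3) = 53/10.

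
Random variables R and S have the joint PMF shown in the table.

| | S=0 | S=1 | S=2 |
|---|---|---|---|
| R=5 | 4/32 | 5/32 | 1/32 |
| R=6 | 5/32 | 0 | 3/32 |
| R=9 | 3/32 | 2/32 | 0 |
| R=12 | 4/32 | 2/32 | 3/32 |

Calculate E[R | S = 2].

59/7

P(S = 2) = 7/32.
Σ R·P over the event = 5·(1/32) + 6·(3/32) + 12·(3/32) = 59/32.
E[R | S = 2] = (59/32) / (7/32) = 59/7.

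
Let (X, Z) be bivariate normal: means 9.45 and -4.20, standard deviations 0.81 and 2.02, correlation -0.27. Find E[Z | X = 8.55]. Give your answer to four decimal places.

For a bivariate normal, E[Z | X=x] = μ_Z + ρ·(σ_Z/σ_X)·(x − μ_X).
E[Z | X=8.55] = -4.20 + (-0.27)·(2.02/0.81)·(8.55 − (9.45)) = -4.20 + (-0.67333)·(-0.9) = -3.5940.

-3.5940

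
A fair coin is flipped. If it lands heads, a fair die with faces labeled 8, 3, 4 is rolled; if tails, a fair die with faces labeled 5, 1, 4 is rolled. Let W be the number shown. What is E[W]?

25/6

E[W | heads] = (8+3+4)/3 = 5.
E[W | tails] = (5+1+4)/3 = 10/3.
By the law of total expectation,
E[W] = (1/2)·(5) + (1/2)·(10/3) = 25/6.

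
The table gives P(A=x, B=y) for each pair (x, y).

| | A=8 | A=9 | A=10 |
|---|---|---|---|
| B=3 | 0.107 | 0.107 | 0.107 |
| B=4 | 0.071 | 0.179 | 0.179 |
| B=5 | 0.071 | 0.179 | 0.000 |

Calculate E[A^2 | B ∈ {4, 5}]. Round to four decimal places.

P(B ∈ {4, 5}) = 0.679.
Σ A^2·P over the event = 64·(0.071) + 64·(0.071) + 81·(0.179) + 81·(0.179) + 100·(0.179) = 55.986.
E[A^2 | B ∈ {4, 5}] = (55.986) / (0.679) = 82.4536.

82.4536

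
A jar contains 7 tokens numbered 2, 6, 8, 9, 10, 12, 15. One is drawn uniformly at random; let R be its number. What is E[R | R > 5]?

P(R > 5) = 6/7.
Σ over the event: 6·1/7 + 8·1/7 + 9·1/7 + 10·1/7 + 12·1/7 + 15·1/7 = 60/7.
E[R | R > 5] = (60/7) / (6/7) = 10.

10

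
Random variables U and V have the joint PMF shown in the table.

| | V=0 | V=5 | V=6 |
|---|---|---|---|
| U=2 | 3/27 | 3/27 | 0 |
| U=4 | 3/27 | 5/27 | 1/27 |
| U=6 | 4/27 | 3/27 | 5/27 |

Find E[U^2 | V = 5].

200/11

P(V = 5) = 11/27.
Summing U^2·P(U=x,V=y) over the conditioning event gives 200/27.
E[U^2 | V = 5] = (200/27) / (11/27) = 200/11.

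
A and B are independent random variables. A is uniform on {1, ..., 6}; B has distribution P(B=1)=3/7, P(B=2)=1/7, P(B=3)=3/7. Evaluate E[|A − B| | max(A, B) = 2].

4/5

P(max(A, B) = 2) = 5/42.
Summing |A−B|·P(x,y) over outcomes with max(A, B) = 2 gives 2/21.
E[|A − B| | max(A, B) = 2] = (2/21) / (5/42) = 4/5.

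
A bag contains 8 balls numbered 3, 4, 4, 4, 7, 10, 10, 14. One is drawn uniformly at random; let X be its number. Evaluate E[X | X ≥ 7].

P(X ≥ 7) = 1/2.
Σ over the event: 7·1/8 + 10·1/4 + 14·1/8 = 41/8.
E[X | X ≥ 7] = (41/8) / (1/2) = 41/4.

41/4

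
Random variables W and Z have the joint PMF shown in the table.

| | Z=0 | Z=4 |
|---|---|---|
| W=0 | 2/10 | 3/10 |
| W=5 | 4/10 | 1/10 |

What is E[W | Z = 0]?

10/3

P(Z = 0) = 3/5.
Summing W·P(W=x,Z=y) over the conditioning event gives 2.
E[W | Z = 0] = (2) / (3/5) = 10/3.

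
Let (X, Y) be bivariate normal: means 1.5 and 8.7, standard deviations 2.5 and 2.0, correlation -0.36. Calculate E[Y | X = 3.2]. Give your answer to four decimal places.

The regression of Y on X has slope ρ·σ_Y/σ_X and passes through (μ_X, μ_Y).
E[Y | X=3.2] = 8.7 + (-0.36)·(2.0/2.5)·(3.2 − (1.5)) = 8.7 + (-0.288)·(1.7) = 8.2104.

8.2104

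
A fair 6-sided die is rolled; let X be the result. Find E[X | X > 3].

Given X > 3, X is equally likely to be any of {4, 5, 6}.
E[X | X > 3] = (4 + 5 + 6) / 3 = 5.

5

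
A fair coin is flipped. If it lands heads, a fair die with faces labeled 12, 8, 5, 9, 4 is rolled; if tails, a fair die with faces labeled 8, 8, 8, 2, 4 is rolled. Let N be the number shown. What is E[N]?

E[N | heads] = (12+8+5+9+4)/5 = 38/5.
E[N | tails] = (8+8+8+2+4)/5 = 6.
E[N] = (1/2)·(38/5) + (1/2)·(6) = 34/5.

34/5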